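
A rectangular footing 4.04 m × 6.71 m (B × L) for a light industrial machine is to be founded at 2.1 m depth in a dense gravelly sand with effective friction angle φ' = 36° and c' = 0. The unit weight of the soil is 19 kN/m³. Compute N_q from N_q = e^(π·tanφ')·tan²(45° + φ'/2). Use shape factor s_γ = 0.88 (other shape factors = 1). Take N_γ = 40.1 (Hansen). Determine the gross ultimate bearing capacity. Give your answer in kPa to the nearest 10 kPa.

q_ult ≈ 2860 kPa

tan36° = 0.7265, so N_q = e^(π×0.7265)·tan²(63°) = 9.801 × 3.852 = 37.75.
Overburden at base level: q = 19 × 2.1 = 39.9 kPa.
Surcharge term q·N_q = 39.9 × 37.752 = 1506.3 kPa; self-weight term 0.5·γ·B·N_γ·s_γ = 0.5 × 19 × 4.04 × 40.1 × 0.88 = 1354.4 kPa.
q_ult = 1506.3 + 1354.4 = 2860.7 kPa.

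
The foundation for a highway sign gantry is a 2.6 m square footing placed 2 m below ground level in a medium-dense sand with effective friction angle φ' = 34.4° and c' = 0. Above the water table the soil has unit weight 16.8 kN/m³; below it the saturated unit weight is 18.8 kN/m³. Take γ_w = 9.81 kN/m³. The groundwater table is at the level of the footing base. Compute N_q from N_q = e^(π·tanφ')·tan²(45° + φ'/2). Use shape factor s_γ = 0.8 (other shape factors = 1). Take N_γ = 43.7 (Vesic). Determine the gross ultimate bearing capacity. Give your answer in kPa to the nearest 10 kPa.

q_ult ≈ 1450 kPa

tan34.4° = 0.6847, so N_q = e^(π×0.6847)·tan²(62.2°) = 8.594 × 3.597 = 30.92.
Effective surcharge at the founding depth q = γ·D_f = 16.8 × 2 = 33.6 kPa.
The water table coincides with the base, so in the self-weight term γ → γ' = 8.99 kN/m³.
q_ult = q·N_q + 0.5·γ·B·N_γ·s_γ
     = 33.6 × 30.917 + 0.5 × 8.99 × 2.6 × 43.7 × 0.8
     = 1038.8 + 408.58 = 1447.4 kPa.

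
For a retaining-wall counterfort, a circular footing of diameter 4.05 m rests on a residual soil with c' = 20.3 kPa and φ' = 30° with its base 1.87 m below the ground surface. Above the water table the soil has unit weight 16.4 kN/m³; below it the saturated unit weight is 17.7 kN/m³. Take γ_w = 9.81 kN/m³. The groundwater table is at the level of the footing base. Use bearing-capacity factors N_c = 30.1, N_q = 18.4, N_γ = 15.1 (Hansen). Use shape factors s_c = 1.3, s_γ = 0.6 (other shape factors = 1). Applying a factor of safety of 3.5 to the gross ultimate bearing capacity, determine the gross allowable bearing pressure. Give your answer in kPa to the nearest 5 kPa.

Effective surcharge at the founding depth q = γ·D_f = 16.4 × 1.87 = 30.668 kPa.
The water table coincides with the base, so in the self-weight term γ → γ' = 7.89 kN/m³.
q_ult = c·N_c·s_c + q·N_q + 0.5·γ·B·N_γ·s_γ
     = 20.3 × 30.1 × 1.3 + 30.668 × 18.4 + 0.5 × 7.89 × 4.05 × 15.1 × 0.6
     = 794.34 + 564.29 + 144.75 = 1503.4 kPa.
q_all = q_ult / FS = 1503.4 / 3.5 = 429.54 kPa.

q_all ≈ 430 kPa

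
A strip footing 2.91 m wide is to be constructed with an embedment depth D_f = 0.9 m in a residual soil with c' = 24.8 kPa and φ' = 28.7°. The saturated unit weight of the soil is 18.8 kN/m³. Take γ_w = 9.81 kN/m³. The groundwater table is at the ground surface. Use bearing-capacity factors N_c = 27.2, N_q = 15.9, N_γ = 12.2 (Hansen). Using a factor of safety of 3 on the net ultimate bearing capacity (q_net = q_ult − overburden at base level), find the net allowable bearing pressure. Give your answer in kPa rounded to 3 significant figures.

Water table at ground surface, so effective unit weight γ' = 18.8 − 9.81 = 8.99 kN/m³ is used throughout; overburden q = 8.99 × 0.9 = 8.091 kPa; the same γ' applies in the ½γBN_γ term.
Cohesion term c·N_c = 24.8 × 27.2 = 674.56 kPa; surcharge term q·N_q = 8.091 × 15.9 = 128.65 kPa; self-weight term 0.5·γ·B·N_γ = 0.5 × 8.99 × 2.91 × 12.2 = 159.58 kPa.
q_ult = 674.56 + 128.65 + 159.58 = 962.79 kPa.
q_net = 962.79 − 8.091 = 954.7 kPa.
q_all(net) = 954.7 / 3 = 318.23 kPa.

q_all(net) ≈ 318 kPa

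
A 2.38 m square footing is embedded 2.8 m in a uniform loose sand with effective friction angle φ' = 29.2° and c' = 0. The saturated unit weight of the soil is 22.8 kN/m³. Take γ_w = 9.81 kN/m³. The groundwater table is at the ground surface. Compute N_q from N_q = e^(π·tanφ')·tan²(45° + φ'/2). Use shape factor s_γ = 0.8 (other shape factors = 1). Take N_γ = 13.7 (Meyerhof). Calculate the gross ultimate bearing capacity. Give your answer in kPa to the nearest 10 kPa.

tan29.2° = 0.5589, so N_q = e^(π×0.5589)·tan²(59.6°) = 5.788 × 2.905 = 16.82.
With the water table at the surface the whole profile is submerged: γ' = 22.8 − 9.81 = 12.99 kN/m³, so q = γ'·D_f = 36.372 kPa; the same γ' applies in the ½γBN_γ term.
q_ult = q·N_q + 0.5·γ·B·N_γ·s_γ
     = 36.372 × 16.815 + 0.5 × 12.99 × 2.38 × 13.7 × 0.8
     = 611.6 + 169.42 = 781.02 kPa.

q_ult ≈ 780 kPa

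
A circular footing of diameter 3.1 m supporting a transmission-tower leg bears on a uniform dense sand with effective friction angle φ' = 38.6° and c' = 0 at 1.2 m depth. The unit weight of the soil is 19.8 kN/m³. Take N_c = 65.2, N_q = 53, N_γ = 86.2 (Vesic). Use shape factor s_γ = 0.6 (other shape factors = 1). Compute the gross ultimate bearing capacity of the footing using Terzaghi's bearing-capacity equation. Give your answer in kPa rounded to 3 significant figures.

Overburden at base level: q = 19.8 × 1.2 = 23.76 kPa.
Surcharge term q·N_q = 23.76 × 53 = 1259.3 kPa; self-weight term 0.5·γ·B·N_γ·s_γ = 0.5 × 19.8 × 3.1 × 86.2 × 0.6 = 1587.3 kPa.
q_ult = 1259.3 + 1587.3 = 2846.6 kPa.

q_ult ≈ 2850 kPa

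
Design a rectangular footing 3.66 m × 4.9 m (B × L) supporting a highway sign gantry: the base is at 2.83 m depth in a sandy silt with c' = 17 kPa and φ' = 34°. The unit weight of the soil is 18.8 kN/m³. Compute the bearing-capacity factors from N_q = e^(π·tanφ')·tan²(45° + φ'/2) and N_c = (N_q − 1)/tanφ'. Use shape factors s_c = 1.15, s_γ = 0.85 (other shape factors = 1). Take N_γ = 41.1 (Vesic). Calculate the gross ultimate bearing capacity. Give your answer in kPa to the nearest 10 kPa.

q_ult ≈ 3590 kPa

tan34° = 0.6745, so N_q = e^(π×0.6745)·tan²(62°) = 8.323 × 3.537 = 29.44.
N_c = (29.44 − 1)/tan34° = 42.16.
q = γ·D_f = 18.8 × 2.83 = 53.204 kPa.
c·N_c·s_c = 17 × 42.164 × 1.15 = 824.3 kPa
q·N_q = 53.204 × 29.44 = 1566.3 kPa
0.5·γ·B·N_γ·s_γ = 0.5 × 18.8 × 3.66 × 41.1 × 0.85 = 1201.9 kPa
q_ult = 824.3 + 1566.3 + 1201.9 = 3592.5 kPa.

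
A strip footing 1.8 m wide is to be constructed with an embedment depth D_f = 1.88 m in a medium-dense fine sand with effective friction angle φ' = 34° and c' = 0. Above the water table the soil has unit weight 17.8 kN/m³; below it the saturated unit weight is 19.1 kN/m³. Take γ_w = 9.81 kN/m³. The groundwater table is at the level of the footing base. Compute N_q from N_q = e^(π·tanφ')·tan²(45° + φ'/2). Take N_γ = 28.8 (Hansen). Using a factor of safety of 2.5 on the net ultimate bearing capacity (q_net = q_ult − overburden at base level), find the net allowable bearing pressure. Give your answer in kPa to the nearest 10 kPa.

q_all(net) ≈ 480 kPa

N_q = e^(π·tan34°)·tan²(62°) = 29.44.
q = γ·D_f = 17.8 × 1.88 = 33.464 kPa.
For the ½γBN_γ term take γ' = 19.1 − 9.81 = 9.29 kN/m³ (soil below base is submerged).
q·N_q = 33.464 × 29.44 = 985.17 kPa
0.5·γ·B·N_γ = 0.5 × 9.29 × 1.8 × 28.8 = 240.8 kPa
q_ult = 985.17 + 240.8 = 1226 kPa.
q_net = 1226 − 33.464 = 1192.5 kPa.
q_all(net) = 1192.5 / 2.5 = 477 kPa.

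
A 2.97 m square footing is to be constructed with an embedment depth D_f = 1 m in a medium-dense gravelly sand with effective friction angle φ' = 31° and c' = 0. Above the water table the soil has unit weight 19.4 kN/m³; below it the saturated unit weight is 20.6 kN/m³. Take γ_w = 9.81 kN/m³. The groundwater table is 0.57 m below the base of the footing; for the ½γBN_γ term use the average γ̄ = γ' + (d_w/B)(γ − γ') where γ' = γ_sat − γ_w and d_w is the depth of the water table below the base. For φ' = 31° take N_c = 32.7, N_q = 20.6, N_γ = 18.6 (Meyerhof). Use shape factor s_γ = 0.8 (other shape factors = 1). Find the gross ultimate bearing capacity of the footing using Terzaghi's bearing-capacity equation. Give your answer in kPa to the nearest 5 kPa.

q_ult ≈ 675 kPa

Overburden at base level: q = 19.4 × 1 = 19.4 kPa.
The water table is 0.57 m below the base (< B = 2.97 m), so the ½γBN_γ term uses γ̄ = γ' + (d_w/B)(γ − γ') = 10.79 + (0.57/2.97)(19.4 − 10.79) = 12.442 kN/m³.
Surcharge term q·N_q = 19.4 × 20.6 = 399.64 kPa; self-weight term 0.5·γ·B·N_γ·s_γ = 0.5 × 12.442 × 2.97 × 18.6 × 0.8 = 274.94 kPa.
q_ult = 399.64 + 274.94 = 674.58 kPa.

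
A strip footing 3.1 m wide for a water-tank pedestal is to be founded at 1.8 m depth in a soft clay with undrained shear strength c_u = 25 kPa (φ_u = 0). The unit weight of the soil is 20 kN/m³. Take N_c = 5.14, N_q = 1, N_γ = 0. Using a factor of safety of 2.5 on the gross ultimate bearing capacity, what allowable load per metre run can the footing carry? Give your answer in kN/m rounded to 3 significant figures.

≈ 204 kN/m

q = γ·D_f = 20 × 1.8 = 36 kPa.
c·N_c = 25 × 5.14 = 128.5 kPa
q·N_q = 36 × 1 = 36 kPa
q_ult = 128.5 + 36 = 164.5 kPa.
Gross allowable pressure q_all = 164.5 / 2.5 = 65.8 kPa.
Allowable wall load = q_all × B = 65.8 × 3.1 = 203.98 kN per metre run.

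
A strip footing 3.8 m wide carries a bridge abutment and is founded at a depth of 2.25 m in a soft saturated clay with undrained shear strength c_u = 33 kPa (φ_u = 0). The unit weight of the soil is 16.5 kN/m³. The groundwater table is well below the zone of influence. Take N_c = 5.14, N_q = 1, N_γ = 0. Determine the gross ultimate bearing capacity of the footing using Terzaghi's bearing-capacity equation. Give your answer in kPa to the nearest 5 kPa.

q_ult ≈ 205 kPa

Effective surcharge at the founding depth q = γ·D_f = 16.5 × 2.25 = 37.125 kPa.
q_ult = c·N_c + q·N_q
     = 33 × 5.14 + 37.125 × 1
     = 169.62 + 37.125 = 206.74 kPa.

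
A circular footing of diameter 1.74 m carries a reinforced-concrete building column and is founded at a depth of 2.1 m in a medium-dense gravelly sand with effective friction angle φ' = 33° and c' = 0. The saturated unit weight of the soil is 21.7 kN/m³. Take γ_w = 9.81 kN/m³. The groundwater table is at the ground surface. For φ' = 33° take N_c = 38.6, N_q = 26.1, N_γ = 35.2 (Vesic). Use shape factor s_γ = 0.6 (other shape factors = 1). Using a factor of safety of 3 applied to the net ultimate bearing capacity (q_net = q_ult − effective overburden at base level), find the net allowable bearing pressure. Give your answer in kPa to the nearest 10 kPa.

q_all(net) ≈ 280 kPa

Water table at ground surface, so effective unit weight γ' = 21.7 − 9.81 = 11.89 kN/m³ is used throughout; overburden q = 11.89 × 2.1 = 24.969 kPa; the same γ' applies in the ½γBN_γ term.
Surcharge term q·N_q = 24.969 × 26.1 = 651.69 kPa; self-weight term 0.5·γ·B·N_γ·s_γ = 0.5 × 11.89 × 1.74 × 35.2 × 0.6 = 218.47 kPa.
q_ult = 651.69 + 218.47 = 870.16 kPa.
Net ultimate: q_net = 870.16 − 24.969 = 845.19 kPa.
q_all(net) = 845.19 / 3 = 281.73 kPa.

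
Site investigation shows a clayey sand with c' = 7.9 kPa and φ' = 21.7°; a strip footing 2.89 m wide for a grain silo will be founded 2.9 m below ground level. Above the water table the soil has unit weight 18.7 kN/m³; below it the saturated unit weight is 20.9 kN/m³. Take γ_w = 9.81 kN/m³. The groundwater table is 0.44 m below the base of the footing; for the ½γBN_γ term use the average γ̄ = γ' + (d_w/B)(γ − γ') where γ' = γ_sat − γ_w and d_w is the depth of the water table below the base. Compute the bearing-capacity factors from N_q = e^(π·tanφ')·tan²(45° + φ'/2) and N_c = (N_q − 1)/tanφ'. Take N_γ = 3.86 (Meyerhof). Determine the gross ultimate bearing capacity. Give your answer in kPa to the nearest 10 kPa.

q_ult ≈ 610 kPa

tan21.7° = 0.3979, so N_q = e^(π×0.3979)·tan²(55.85°) = 3.491 × 2.173 = 7.59.
N_c = (7.59 − 1)/tan21.7° = 16.55.
Effective surcharge at the founding depth q = γ·D_f = 18.7 × 2.9 = 54.23 kPa.
With d_w = 0.44 m < B, γ̄ = 11.09 + (0.44/2.89) × (18.7 − 11.09) = 12.249 kN/m³.
q_ult = c·N_c + q·N_q + 0.5·γ·B·N_γ
     = 7.9 × 16.553 + 54.23 × 7.5871 + 0.5 × 12.249 × 2.89 × 3.86
     = 130.77 + 411.45 + 68.319 = 610.53 kPa.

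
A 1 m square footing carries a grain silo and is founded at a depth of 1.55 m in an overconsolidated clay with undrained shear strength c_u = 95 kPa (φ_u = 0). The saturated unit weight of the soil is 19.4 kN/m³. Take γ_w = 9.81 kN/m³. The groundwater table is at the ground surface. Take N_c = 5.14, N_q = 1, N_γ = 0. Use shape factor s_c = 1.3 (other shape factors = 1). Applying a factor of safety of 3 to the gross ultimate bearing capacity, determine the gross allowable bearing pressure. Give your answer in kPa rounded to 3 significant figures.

Water table at ground surface, so effective unit weight γ' = 19.4 − 9.81 = 9.59 kN/m³ is used throughout; overburden q = 9.59 × 1.55 = 14.864 kPa.
Cohesion term c·N_c·s_c = 95 × 5.14 × 1.3 = 634.79 kPa; surcharge term q·N_q = 14.864 × 1 = 14.864 kPa.
q_ult = 634.79 + 14.864 = 649.65 kPa.
q_all = q_ult / FS = 649.65 / 3 = 216.55 kPa.

q_all ≈ 217 kPa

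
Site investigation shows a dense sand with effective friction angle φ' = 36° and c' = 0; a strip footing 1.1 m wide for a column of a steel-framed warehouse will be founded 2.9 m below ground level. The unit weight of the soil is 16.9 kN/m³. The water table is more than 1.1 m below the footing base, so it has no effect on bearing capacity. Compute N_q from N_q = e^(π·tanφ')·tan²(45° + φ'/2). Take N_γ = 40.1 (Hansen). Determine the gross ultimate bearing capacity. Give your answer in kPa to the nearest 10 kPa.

tan36° = 0.7265, so N_q = e^(π×0.7265)·tan²(63°) = 9.801 × 3.852 = 37.75.
q = γ·D_f = 16.9 × 2.9 = 49.01 kPa.
q·N_q = 49.01 × 37.752 = 1850.2 kPa
0.5·γ·B·N_γ = 0.5 × 16.9 × 1.1 × 40.1 = 372.73 kPa
q_ult = 1850.2 + 372.73 = 2223 kPa.

q_ult ≈ 2220 kPa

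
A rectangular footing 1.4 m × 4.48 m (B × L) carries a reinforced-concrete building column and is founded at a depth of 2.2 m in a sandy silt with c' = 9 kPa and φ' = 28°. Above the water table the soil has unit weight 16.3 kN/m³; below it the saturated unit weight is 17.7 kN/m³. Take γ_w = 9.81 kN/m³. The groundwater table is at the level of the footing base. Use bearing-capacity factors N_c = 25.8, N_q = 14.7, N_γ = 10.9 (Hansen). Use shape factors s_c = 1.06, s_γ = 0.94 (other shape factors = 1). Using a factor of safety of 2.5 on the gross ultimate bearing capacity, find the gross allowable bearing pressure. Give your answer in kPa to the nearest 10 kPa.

q_all ≈ 330 kPa

Effective surcharge at the founding depth q = γ·D_f = 16.3 × 2.2 = 35.86 kPa.
The water table coincides with the base, so in the self-weight term γ → γ' = 7.89 kN/m³.
q_ult = c·N_c·s_c + q·N_q + 0.5·γ·B·N_γ·s_γ
     = 9 × 25.8 × 1.06 + 35.86 × 14.7 + 0.5 × 7.89 × 1.4 × 10.9 × 0.94
     = 246.13 + 527.14 + 56.589 = 829.86 kPa.
q_all = 829.86 / 2.5 = 331.95 kPa.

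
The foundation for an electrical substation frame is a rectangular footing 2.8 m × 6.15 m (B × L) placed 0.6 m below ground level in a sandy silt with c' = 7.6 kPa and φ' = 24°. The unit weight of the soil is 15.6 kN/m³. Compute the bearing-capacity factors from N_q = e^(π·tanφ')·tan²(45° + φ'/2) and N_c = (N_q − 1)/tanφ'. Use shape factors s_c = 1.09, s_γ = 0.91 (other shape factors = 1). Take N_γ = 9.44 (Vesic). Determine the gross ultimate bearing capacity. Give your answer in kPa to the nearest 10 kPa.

q_ult ≈ 440 kPa

tan24° = 0.4452, so N_q = e^(π×0.4452)·tan²(57°) = 4.05 × 2.371 = 9.6.
N_c = (9.6 − 1)/tan24° = 19.32.
q = γ·D_f = 15.6 × 0.6 = 9.36 kPa.
c·N_c·s_c = 7.6 × 19.324 × 1.09 = 160.08 kPa
q·N_q = 9.36 × 9.6034 = 89.888 kPa
0.5·γ·B·N_γ·s_γ = 0.5 × 15.6 × 2.8 × 9.44 × 0.91 = 187.61 kPa
q_ult = 160.08 + 89.888 + 187.61 = 437.58 kPa.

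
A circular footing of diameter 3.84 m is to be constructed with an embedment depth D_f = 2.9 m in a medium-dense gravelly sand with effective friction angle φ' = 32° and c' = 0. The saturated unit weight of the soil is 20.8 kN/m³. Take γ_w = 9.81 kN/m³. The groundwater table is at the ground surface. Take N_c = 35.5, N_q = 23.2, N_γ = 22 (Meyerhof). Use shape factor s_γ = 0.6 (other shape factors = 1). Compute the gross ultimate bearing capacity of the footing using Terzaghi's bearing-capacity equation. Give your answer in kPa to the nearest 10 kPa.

q_ult ≈ 1020 kPa

γ' = 20.8 − 9.81 = 10.99 kN/m³ (submerged throughout). q = 10.99 × 2.9 = 31.871 kPa; the same γ' applies in the ½γBN_γ term.
q·N_q = 31.871 × 23.2 = 739.41 kPa
0.5·γ·B·N_γ·s_γ = 0.5 × 10.99 × 3.84 × 22 × 0.6 = 278.53 kPa
q_ult = 739.41 + 278.53 = 1017.9 kPa.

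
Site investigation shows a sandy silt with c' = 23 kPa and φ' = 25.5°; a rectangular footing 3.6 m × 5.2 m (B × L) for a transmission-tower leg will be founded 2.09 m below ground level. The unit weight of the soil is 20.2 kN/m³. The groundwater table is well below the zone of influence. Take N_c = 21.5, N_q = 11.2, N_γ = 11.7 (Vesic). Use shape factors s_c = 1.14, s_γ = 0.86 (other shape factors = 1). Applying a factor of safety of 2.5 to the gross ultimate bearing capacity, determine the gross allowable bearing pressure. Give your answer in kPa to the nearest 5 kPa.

Effective surcharge at the founding depth q = γ·D_f = 20.2 × 2.09 = 42.218 kPa.
q_ult = c·N_c·s_c + q·N_q + 0.5·γ·B·N_γ·s_γ
     = 23 × 21.5 × 1.14 + 42.218 × 11.2 + 0.5 × 20.2 × 3.6 × 11.7 × 0.86
     = 563.73 + 472.84 + 365.85 = 1402.4 kPa.
q_all = q_ult / FS = 1402.4 / 2.5 = 560.97 kPa.

q_all ≈ 560 kPa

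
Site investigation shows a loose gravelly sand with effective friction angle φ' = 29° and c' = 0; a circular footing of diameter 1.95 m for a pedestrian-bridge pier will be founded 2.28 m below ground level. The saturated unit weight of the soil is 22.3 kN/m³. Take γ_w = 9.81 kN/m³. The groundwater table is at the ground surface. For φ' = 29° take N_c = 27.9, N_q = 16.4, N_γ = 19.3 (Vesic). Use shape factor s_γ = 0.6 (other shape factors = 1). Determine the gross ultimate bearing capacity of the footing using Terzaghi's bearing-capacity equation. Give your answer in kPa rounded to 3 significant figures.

γ' = 22.3 − 9.81 = 12.49 kN/m³ (submerged throughout). q = 12.49 × 2.28 = 28.477 kPa; the same γ' applies in the ½γBN_γ term.
q·N_q = 28.477 × 16.4 = 467.03 kPa
0.5·γ·B·N_γ·s_γ = 0.5 × 12.49 × 1.95 × 19.3 × 0.6 = 141.02 kPa
q_ult = 467.03 + 141.02 = 608.04 kPa.

q_ult ≈ 608 kPa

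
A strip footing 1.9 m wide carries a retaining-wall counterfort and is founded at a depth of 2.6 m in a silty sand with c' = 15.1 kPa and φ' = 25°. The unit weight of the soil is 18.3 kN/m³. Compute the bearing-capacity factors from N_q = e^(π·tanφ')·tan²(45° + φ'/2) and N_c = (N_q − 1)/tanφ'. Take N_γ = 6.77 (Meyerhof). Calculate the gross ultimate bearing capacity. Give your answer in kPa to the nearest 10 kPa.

q_ult ≈ 940 kPa

tan25° = 0.4663, so N_q = e^(π×0.4663)·tan²(57.5°) = 4.327 × 2.464 = 10.66.
N_c = (10.66 − 1)/tan25° = 20.72.
Overburden at base level: q = 18.3 × 2.6 = 47.58 kPa.
Cohesion term c·N_c = 15.1 × 20.721 = 312.88 kPa; surcharge term q·N_q = 47.58 × 10.662 = 507.3 kPa; self-weight term 0.5·γ·B·N_γ = 0.5 × 18.3 × 1.9 × 6.77 = 117.7 kPa.
q_ult = 312.88 + 507.3 + 117.7 = 937.88 kPa.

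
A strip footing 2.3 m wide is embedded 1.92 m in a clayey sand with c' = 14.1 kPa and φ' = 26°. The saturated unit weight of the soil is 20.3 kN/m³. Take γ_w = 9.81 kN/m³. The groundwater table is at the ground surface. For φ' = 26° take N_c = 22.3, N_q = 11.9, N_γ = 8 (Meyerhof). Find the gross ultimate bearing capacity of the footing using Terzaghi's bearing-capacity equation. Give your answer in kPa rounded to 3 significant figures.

q_ult ≈ 651 kPa

Water table at ground surface, so effective unit weight γ' = 20.3 − 9.81 = 10.49 kN/m³ is used throughout; overburden q = 10.49 × 1.92 = 20.141 kPa; the same γ' applies in the ½γBN_γ term.
Cohesion term c·N_c = 14.1 × 22.3 = 314.43 kPa; surcharge term q·N_q = 20.141 × 11.9 = 239.68 kPa; self-weight term 0.5·γ·B·N_γ = 0.5 × 10.49 × 2.3 × 8 = 96.508 kPa.
q_ult = 314.43 + 239.68 + 96.508 = 650.61 kPa.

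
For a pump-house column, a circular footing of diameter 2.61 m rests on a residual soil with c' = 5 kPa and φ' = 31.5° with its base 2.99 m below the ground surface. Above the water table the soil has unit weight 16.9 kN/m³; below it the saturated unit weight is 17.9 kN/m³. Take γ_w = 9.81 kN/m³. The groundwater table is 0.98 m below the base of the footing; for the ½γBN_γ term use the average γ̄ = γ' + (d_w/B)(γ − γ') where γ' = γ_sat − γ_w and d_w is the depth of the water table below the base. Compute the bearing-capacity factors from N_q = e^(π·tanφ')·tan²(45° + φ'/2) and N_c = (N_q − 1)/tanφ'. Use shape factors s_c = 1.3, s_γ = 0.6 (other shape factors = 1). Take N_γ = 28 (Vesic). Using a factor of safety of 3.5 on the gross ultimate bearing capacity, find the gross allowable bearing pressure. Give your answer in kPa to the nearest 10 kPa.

q_all ≈ 450 kPa

N_q = e^(π·tan31.5°)·tan²(60.75°) = 21.86; N_c = (N_q − 1)/tanφ' = 34.04.
Overburden at base level: q = 16.9 × 2.99 = 50.531 kPa.
The water table is 0.98 m below the base (< B = 2.61 m), so the ½γBN_γ term uses γ̄ = γ' + (d_w/B)(γ − γ') = 8.09 + (0.98/2.61)(16.9 − 8.09) = 11.398 kN/m³.
Cohesion term c·N_c·s_c = 5 × 34.042 × 1.3 = 221.28 kPa; surcharge term q·N_q = 50.531 × 21.861 = 1104.7 kPa; self-weight term 0.5·γ·B·N_γ·s_γ = 0.5 × 11.398 × 2.61 × 28 × 0.6 = 249.89 kPa.
q_ult = 221.28 + 1104.7 + 249.89 = 1575.8 kPa.
q_all = 1575.8 / 3.5 = 450.24 kPa.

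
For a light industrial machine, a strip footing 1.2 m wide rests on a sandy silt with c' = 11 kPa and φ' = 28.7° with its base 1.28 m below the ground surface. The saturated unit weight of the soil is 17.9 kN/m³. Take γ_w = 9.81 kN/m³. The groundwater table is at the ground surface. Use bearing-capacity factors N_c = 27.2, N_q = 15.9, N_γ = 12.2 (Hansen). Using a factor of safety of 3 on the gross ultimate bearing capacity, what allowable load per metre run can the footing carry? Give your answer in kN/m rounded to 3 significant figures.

≈ 209 kN/m

γ' = 17.9 − 9.81 = 8.09 kN/m³ (submerged throughout). q = 8.09 × 1.28 = 10.355 kPa; the same γ' applies in the ½γBN_γ term.
c·N_c = 11 × 27.2 = 299.2 kPa
q·N_q = 10.355 × 15.9 = 164.65 kPa
0.5·γ·B·N_γ = 0.5 × 8.09 × 1.2 × 12.2 = 59.219 kPa
q_ult = 299.2 + 164.65 + 59.219 = 523.07 kPa.
Gross allowable pressure q_all = 523.07 / 3 = 174.36 kPa.
Allowable wall load = q_all × B = 174.36 × 1.2 = 209.23 kN per metre run.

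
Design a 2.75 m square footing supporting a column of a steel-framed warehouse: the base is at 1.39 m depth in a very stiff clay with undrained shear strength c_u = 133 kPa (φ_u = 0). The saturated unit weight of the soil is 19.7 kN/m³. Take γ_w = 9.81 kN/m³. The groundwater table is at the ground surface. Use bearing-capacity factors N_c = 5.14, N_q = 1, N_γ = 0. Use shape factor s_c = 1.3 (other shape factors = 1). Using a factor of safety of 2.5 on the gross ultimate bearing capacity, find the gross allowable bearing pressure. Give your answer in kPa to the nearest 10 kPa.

q_all ≈ 360 kPa

Water table at ground surface, so effective unit weight γ' = 19.7 − 9.81 = 9.89 kN/m³ is used throughout; overburden q = 9.89 × 1.39 = 13.747 kPa.
Cohesion term c·N_c·s_c = 133 × 5.14 × 1.3 = 888.71 kPa; surcharge term q·N_q = 13.747 × 1 = 13.747 kPa.
q_ult = 888.71 + 13.747 = 902.45 kPa.
q_all = 902.45 / 2.5 = 360.98 kPa.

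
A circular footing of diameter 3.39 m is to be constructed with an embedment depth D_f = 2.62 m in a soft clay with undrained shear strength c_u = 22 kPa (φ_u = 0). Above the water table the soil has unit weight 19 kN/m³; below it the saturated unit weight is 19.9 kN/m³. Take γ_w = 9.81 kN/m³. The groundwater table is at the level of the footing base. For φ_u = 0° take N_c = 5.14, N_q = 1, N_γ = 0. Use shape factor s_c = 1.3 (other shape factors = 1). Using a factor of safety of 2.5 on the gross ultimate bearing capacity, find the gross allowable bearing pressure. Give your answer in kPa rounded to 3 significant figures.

Effective surcharge at the founding depth q = γ·D_f = 19 × 2.62 = 49.78 kPa.
q_ult = c·N_c·s_c + q·N_q
     = 22 × 5.14 × 1.3 + 49.78 × 1
     = 147 + 49.78 = 196.78 kPa.
q_all = 196.78 / 2.5 = 78.714 kPa.

q_all ≈ 78.7 kPa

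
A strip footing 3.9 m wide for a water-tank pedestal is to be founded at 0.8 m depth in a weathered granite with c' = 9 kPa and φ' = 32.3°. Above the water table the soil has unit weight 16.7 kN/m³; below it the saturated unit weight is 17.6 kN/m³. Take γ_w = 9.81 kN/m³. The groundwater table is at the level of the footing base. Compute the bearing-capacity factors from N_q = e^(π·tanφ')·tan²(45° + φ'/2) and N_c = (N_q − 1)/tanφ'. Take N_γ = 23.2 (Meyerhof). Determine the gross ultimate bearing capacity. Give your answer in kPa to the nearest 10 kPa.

tan32.3° = 0.6322, so N_q = e^(π×0.6322)·tan²(61.15°) = 7.287 × 3.295 = 24.01.
N_c = (24.01 − 1)/tan32.3° = 36.4.
Overburden at base level: q = 16.7 × 0.8 = 13.36 kPa.
Below the base the soil is submerged, so the ½γBN_γ term uses γ' = 17.6 − 9.81 = 7.79 kN/m³.
Cohesion term c·N_c = 9 × 36.398 = 327.58 kPa; surcharge term q·N_q = 13.36 × 24.01 = 320.77 kPa; self-weight term 0.5·γ·B·N_γ = 0.5 × 7.79 × 3.9 × 23.2 = 352.42 kPa.
q_ult = 327.58 + 320.77 + 352.42 = 1000.8 kPa.

q_ult ≈ 1000 kPa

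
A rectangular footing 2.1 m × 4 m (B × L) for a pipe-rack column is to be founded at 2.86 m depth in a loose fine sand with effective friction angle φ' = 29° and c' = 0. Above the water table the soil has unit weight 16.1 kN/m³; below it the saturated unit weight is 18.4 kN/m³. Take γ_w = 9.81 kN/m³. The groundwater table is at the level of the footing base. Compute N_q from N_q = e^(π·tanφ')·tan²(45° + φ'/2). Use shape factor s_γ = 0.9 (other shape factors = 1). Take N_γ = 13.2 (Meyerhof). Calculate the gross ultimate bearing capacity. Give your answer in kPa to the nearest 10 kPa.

tan29° = 0.5543, so N_q = e^(π×0.5543)·tan²(59.5°) = 5.705 × 2.882 = 16.44.
Overburden at base level: q = 16.1 × 2.86 = 46.046 kPa.
Below the base the soil is submerged, so the ½γBN_γ term uses γ' = 18.4 − 9.81 = 8.59 kN/m³.
Surcharge term q·N_q = 46.046 × 16.443 = 757.15 kPa; self-weight term 0.5·γ·B·N_γ·s_γ = 0.5 × 8.59 × 2.1 × 13.2 × 0.9 = 107.15 kPa.
q_ult = 757.15 + 107.15 = 864.3 kPa.

q_ult ≈ 860 kPa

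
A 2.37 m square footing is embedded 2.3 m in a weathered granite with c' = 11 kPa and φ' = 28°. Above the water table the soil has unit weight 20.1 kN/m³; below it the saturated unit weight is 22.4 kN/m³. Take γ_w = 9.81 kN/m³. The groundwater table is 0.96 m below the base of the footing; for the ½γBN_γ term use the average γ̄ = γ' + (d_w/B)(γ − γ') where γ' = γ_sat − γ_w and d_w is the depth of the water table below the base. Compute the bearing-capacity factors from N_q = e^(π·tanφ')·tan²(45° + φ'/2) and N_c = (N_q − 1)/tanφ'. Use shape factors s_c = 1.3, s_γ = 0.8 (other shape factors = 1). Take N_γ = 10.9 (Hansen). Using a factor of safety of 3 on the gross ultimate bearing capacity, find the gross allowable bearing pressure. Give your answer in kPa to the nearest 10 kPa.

N_q = e^(π·tan28°)·tan²(59°) = 14.72; N_c = (N_q − 1)/tanφ' = 25.8.
Effective surcharge at the founding depth q = γ·D_f = 20.1 × 2.3 = 46.23 kPa.
With d_w = 0.96 m < B, γ̄ = 12.59 + (0.96/2.37) × (20.1 − 12.59) = 15.632 kN/m³.
q_ult = c·N_c·s_c + q·N_q + 0.5·γ·B·N_γ·s_γ
     = 11 × 25.803 × 1.3 + 46.23 × 14.72 + 0.5 × 15.632 × 2.37 × 10.9 × 0.8
     = 368.99 + 680.5 + 161.53 = 1211 kPa.
q_all = 1211 / 3 = 403.67 kPa.

q_all ≈ 400 kPa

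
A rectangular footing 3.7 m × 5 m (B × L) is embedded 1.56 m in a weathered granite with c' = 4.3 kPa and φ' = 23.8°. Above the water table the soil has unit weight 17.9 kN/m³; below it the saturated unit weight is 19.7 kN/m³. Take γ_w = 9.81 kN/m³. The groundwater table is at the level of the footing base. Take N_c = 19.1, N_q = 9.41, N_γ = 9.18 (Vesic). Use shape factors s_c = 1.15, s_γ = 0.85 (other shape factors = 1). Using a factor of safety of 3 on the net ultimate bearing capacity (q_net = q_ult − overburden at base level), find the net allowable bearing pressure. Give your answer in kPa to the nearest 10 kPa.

Effective surcharge at the founding depth q = γ·D_f = 17.9 × 1.56 = 27.924 kPa.
The water table coincides with the base, so in the self-weight term γ → γ' = 9.89 kN/m³.
q_ult = c·N_c·s_c + q·N_q + 0.5·γ·B·N_γ·s_γ
     = 4.3 × 19.1 × 1.15 + 27.924 × 9.41 + 0.5 × 9.89 × 3.7 × 9.18 × 0.85
     = 94.45 + 262.76 + 142.77 = 499.98 kPa.
q_net = 499.98 − 27.924 = 472.06 kPa.
q_all(net) = 472.06 / 3 = 157.35 kPa.

q_all(net) ≈ 160 kPa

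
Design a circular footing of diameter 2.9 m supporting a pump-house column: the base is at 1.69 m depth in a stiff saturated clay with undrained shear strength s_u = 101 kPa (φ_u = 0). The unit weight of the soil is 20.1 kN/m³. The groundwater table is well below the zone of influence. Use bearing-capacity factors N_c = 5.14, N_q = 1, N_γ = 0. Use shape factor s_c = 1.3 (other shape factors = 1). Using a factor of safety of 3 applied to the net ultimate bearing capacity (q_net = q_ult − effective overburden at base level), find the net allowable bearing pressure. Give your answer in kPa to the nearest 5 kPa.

q_all(net) ≈ 225 kPa

Overburden at base level: q = 20.1 × 1.69 = 33.969 kPa.
Cohesion term c·N_c·s_c = 101 × 5.14 × 1.3 = 674.88 kPa; surcharge term q·N_q = 33.969 × 1 = 33.969 kPa.
q_ult = 674.88 + 33.969 = 708.85 kPa.
Net ultimate: q_net = 708.85 − 33.969 = 674.88 kPa.
q_all(net) = 674.88 / 3 = 224.96 kPa.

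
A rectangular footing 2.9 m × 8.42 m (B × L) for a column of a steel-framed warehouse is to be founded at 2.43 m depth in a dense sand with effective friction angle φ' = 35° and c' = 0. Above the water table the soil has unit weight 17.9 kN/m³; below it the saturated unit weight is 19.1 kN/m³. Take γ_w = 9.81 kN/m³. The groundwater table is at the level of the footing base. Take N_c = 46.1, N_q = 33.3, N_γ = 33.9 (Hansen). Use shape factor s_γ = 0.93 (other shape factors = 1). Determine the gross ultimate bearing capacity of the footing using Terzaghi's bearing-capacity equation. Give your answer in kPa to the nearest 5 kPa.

q = γ·D_f = 17.9 × 2.43 = 43.497 kPa.
For the ½γBN_γ term take γ' = 19.1 − 9.81 = 9.29 kN/m³ (soil below base is submerged).
q·N_q = 43.497 × 33.3 = 1448.5 kPa
0.5·γ·B·N_γ·s_γ = 0.5 × 9.29 × 2.9 × 33.9 × 0.93 = 424.68 kPa
q_ult = 1448.5 + 424.68 = 1873.1 kPa.

q_ult ≈ 1875 kPa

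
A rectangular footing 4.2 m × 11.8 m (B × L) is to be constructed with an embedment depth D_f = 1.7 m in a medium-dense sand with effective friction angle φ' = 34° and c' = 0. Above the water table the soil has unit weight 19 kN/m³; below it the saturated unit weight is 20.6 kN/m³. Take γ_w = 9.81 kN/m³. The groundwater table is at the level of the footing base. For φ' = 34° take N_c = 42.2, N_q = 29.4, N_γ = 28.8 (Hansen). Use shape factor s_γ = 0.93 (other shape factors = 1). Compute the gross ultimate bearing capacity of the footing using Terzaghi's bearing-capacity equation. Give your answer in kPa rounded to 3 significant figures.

q_ult ≈ 1560 kPa

Overburden at base level: q = 19 × 1.7 = 32.3 kPa.
Below the base the soil is submerged, so the ½γBN_γ term uses γ' = 20.6 − 9.81 = 10.79 kN/m³.
Surcharge term q·N_q = 32.3 × 29.4 = 949.62 kPa; self-weight term 0.5·γ·B·N_γ·s_γ = 0.5 × 10.79 × 4.2 × 28.8 × 0.93 = 606.9 kPa.
q_ult = 949.62 + 606.9 = 1556.5 kPa.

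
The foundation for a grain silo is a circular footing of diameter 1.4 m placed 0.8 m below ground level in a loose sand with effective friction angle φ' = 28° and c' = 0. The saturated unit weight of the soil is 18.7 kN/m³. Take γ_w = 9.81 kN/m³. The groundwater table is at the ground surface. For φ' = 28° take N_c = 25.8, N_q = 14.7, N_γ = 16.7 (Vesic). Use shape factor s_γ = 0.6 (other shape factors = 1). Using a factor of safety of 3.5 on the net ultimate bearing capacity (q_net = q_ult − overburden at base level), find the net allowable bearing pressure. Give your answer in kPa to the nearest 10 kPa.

Water table at ground surface, so effective unit weight γ' = 18.7 − 9.81 = 8.89 kN/m³ is used throughout; overburden q = 8.89 × 0.8 = 7.112 kPa; the same γ' applies in the ½γBN_γ term.
Surcharge term q·N_q = 7.112 × 14.7 = 104.55 kPa; self-weight term 0.5·γ·B·N_γ·s_γ = 0.5 × 8.89 × 1.4 × 16.7 × 0.6 = 62.354 kPa.
q_ult = 104.55 + 62.354 = 166.9 kPa.
q_net = 166.9 − 7.112 = 159.79 kPa.
q_all(net) = 159.79 / 3.5 = 45.654 kPa.

q_all(net) ≈ 50 kPa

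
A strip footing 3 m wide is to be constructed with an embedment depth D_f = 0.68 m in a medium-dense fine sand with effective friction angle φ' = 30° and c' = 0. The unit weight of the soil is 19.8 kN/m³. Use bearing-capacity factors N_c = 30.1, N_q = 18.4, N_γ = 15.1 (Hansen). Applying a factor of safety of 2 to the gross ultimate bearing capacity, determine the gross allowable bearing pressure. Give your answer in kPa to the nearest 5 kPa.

Overburden at base level: q = 19.8 × 0.68 = 13.464 kPa.
Surcharge term q·N_q = 13.464 × 18.4 = 247.74 kPa; self-weight term 0.5·γ·B·N_γ = 0.5 × 19.8 × 3 × 15.1 = 448.47 kPa.
q_ult = 247.74 + 448.47 = 696.21 kPa.
q_all = q_ult / FS = 696.21 / 2 = 348.1 kPa.

q_all ≈ 350 kPa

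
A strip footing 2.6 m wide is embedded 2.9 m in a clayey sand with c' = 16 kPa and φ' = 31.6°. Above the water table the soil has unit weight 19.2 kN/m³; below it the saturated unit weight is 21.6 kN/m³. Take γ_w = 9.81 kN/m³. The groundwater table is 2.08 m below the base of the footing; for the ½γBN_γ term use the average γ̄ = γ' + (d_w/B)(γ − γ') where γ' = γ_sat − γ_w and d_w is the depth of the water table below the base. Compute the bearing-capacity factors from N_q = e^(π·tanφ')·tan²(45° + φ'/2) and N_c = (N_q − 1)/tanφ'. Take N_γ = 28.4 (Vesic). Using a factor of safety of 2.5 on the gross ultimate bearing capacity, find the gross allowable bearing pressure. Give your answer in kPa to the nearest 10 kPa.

N_q = e^(π·tan31.6°)·tan²(60.8°) = 22.12; N_c = (N_q − 1)/tanφ' = 34.33.
Overburden at base level: q = 19.2 × 2.9 = 55.68 kPa.
The water table is 2.08 m below the base (< B = 2.6 m), so the ½γBN_γ term uses γ̄ = γ' + (d_w/B)(γ − γ') = 11.79 + (2.08/2.6)(19.2 − 11.79) = 17.718 kN/m³.
Cohesion term c·N_c = 16 × 34.326 = 549.21 kPa; surcharge term q·N_q = 55.68 × 22.117 = 1231.5 kPa; self-weight term 0.5·γ·B·N_γ = 0.5 × 17.718 × 2.6 × 28.4 = 654.15 kPa.
q_ult = 549.21 + 1231.5 + 654.15 = 2434.8 kPa.
q_all = 2434.8 / 2.5 = 973.94 kPa.

q_all ≈ 970 kPa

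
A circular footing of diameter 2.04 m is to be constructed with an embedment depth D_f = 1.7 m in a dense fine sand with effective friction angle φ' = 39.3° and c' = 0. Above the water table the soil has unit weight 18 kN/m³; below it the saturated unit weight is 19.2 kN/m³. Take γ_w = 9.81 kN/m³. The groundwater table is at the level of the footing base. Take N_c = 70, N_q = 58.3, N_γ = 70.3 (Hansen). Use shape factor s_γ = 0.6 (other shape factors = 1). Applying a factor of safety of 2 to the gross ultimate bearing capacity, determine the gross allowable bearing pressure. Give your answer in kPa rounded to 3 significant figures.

Overburden at base level: q = 18 × 1.7 = 30.6 kPa.
Below the base the soil is submerged, so the ½γBN_γ term uses γ' = 19.2 − 9.81 = 9.39 kN/m³.
Surcharge term q·N_q = 30.6 × 58.3 = 1784 kPa; self-weight term 0.5·γ·B·N_γ·s_γ = 0.5 × 9.39 × 2.04 × 70.3 × 0.6 = 403.99 kPa.
q_ult = 1784 + 403.99 = 2188 kPa.
q_all = q_ult / FS = 2188 / 2 = 1094 kPa.

q_all ≈ 1090 kPa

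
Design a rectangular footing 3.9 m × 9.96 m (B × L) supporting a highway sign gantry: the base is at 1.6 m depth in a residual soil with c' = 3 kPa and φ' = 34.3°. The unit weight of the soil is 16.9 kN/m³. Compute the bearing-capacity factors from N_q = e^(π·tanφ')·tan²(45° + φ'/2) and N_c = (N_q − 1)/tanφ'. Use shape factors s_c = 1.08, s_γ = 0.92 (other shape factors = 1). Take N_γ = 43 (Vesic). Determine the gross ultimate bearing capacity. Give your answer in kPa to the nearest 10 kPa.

q_ult ≈ 2270 kPa

tan34.3° = 0.6822, so N_q = e^(π×0.6822)·tan²(62.15°) = 8.525 × 3.582 = 30.54.
N_c = (30.54 − 1)/tan34.3° = 43.3.
q = γ·D_f = 16.9 × 1.6 = 27.04 kPa.
c·N_c·s_c = 3 × 43.303 × 1.08 = 140.3 kPa
q·N_q = 27.04 × 30.539 = 825.79 kPa
0.5·γ·B·N_γ·s_γ = 0.5 × 16.9 × 3.9 × 43 × 0.92 = 1303.7 kPa
q_ult = 140.3 + 825.79 + 1303.7 = 2269.8 kPa.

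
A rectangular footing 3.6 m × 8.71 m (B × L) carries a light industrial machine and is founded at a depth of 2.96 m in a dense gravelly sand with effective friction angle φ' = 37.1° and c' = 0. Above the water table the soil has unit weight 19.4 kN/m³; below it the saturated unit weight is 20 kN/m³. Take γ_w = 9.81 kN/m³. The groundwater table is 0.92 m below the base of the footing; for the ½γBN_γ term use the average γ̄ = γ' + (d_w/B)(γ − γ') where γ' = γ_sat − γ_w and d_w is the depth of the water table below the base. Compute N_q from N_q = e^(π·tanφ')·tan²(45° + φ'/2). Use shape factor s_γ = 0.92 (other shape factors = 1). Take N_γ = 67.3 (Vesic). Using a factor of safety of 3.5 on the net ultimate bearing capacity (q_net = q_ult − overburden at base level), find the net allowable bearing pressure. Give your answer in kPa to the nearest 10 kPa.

q_all(net) ≈ 1100 kPa

N_q = e^(π·tan37.1°)·tan²(63.55°) = 43.48.
Overburden at base level: q = 19.4 × 2.96 = 57.424 kPa.
The water table is 0.92 m below the base (< B = 3.6 m), so the ½γBN_γ term uses γ̄ = γ' + (d_w/B)(γ − γ') = 10.19 + (0.92/3.6)(19.4 − 10.19) = 12.544 kN/m³.
Surcharge term q·N_q = 57.424 × 43.481 = 2496.8 kPa; self-weight term 0.5·γ·B·N_γ·s_γ = 0.5 × 12.544 × 3.6 × 67.3 × 0.92 = 1398 kPa.
q_ult = 2496.8 + 1398 = 3894.8 kPa.
q_net = 3894.8 − 57.424 = 3837.4 kPa.
q_all(net) = 3837.4 / 3.5 = 1096.4 kPa.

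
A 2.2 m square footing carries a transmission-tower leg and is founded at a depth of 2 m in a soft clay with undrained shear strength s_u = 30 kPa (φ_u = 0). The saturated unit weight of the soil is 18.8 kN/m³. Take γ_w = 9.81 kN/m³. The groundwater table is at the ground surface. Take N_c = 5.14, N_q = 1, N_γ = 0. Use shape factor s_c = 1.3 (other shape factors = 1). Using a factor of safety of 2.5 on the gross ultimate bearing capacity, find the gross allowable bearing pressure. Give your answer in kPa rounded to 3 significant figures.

Water table at ground surface, so effective unit weight γ' = 18.8 − 9.81 = 8.99 kN/m³ is used throughout; overburden q = 8.99 × 2 = 17.98 kPa.
Cohesion term c·N_c·s_c = 30 × 5.14 × 1.3 = 200.46 kPa; surcharge term q·N_q = 17.98 × 1 = 17.98 kPa.
q_ult = 200.46 + 17.98 = 218.44 kPa.
q_all = 218.44 / 2.5 = 87.376 kPa.

q_all ≈ 87.4 kPa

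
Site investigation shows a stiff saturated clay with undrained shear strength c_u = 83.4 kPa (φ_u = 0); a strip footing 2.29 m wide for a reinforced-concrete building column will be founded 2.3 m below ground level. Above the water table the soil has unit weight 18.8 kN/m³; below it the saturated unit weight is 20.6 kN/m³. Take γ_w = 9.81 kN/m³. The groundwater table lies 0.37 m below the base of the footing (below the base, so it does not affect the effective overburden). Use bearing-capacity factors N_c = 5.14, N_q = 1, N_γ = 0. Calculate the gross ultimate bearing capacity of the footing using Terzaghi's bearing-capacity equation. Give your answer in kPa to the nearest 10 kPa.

Overburden at base level: q = 18.8 × 2.3 = 43.24 kPa.
Cohesion term c·N_c = 83.4 × 5.14 = 428.68 kPa; surcharge term q·N_q = 43.24 × 1 = 43.24 kPa.
q_ult = 428.68 + 43.24 = 471.92 kPa.

q_ult ≈ 470 kPa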